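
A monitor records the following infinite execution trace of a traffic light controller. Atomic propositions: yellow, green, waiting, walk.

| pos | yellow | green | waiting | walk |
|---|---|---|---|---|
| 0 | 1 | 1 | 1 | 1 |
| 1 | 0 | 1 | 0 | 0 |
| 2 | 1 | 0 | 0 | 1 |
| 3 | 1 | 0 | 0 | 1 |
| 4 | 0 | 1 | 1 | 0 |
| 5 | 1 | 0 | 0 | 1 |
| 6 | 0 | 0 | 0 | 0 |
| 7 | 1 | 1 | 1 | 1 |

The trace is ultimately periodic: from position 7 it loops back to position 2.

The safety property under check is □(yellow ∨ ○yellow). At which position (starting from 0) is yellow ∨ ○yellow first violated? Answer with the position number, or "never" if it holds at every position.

never

yellow ∨ ○yellow holds at every position 0..7, and those are all the positions the trace ever visits, so the invariant □(yellow ∨ ○yellow) is never violated.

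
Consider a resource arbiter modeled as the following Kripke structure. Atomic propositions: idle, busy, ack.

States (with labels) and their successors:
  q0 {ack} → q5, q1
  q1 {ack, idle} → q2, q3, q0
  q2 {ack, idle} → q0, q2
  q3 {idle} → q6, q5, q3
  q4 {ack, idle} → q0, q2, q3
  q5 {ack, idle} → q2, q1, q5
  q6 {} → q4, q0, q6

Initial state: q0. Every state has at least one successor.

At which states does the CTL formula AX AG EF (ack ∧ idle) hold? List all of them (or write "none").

{q0, q1, q2, q3, q4, q5, q6}

States satisfying AG EF (ack ∧ idle): {q0, q1, q2, q3, q4, q5, q6}.
States satisfying AX AG EF (ack ∧ idle): {q0, q1, q2, q3, q4, q5, q6}.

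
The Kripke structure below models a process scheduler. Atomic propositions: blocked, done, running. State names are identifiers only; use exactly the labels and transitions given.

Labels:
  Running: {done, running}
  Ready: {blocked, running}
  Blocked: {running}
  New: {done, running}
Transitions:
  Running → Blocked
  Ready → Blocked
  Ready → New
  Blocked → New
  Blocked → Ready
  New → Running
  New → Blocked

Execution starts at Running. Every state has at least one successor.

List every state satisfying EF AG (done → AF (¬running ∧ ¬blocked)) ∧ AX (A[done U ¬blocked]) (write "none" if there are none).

none

States satisfying AG (done → AF (¬running ∧ ¬blocked)): ∅.
States satisfying EF AG (done → AF (¬running ∧ ¬blocked)): ∅.
States satisfying A[done U ¬blocked]: {Running, Blocked, New}.
States satisfying AX (A[done U ¬blocked]): {Running, Ready, New}.
States satisfying EF AG (done → AF (¬running ∧ ¬blocked)) ∧ AX (A[done U ¬blocked]): ∅.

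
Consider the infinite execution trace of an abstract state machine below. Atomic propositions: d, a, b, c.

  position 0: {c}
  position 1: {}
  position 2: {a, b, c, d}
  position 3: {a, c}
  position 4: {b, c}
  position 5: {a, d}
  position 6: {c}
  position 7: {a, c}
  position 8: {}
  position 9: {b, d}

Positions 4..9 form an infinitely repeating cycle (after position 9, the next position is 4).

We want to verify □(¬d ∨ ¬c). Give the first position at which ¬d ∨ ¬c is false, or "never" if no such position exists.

Check ¬d ∨ ¬c at each position in order: 0 ✓, 1 ✓.
At position 2 the labels are {a, b, c, d}, so ¬d ∨ ¬c is false there. This is the first violation.

2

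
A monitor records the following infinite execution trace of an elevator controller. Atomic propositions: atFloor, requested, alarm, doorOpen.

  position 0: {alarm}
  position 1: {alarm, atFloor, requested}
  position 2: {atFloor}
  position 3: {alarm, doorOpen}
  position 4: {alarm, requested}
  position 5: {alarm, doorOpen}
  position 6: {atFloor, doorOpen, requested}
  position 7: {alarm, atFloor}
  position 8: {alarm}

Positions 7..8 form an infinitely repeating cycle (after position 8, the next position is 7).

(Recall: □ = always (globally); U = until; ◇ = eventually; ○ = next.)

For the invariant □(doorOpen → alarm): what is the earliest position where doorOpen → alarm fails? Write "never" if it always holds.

Check doorOpen → alarm at each position in order: 0 ✓, 1 ✓, 2 ✓, 3 ✓, 4 ✓, 5 ✓.
At position 6 the labels are {atFloor, doorOpen, requested}, so doorOpen → alarm is false there. This is the first violation.

6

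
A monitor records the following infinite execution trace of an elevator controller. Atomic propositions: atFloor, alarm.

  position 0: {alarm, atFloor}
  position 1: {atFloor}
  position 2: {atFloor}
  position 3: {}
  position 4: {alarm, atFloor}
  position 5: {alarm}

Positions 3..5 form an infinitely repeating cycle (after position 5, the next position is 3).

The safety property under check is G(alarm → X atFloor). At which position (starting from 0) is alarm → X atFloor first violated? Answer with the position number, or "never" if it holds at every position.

4

Check alarm → X atFloor at each position in order: 0 ✓, 1 ✓, 2 ✓, 3 ✓.
At position 4 the labels are {alarm, atFloor} and the next position 5 has {alarm}, so alarm → X atFloor is false there. This is the first violation.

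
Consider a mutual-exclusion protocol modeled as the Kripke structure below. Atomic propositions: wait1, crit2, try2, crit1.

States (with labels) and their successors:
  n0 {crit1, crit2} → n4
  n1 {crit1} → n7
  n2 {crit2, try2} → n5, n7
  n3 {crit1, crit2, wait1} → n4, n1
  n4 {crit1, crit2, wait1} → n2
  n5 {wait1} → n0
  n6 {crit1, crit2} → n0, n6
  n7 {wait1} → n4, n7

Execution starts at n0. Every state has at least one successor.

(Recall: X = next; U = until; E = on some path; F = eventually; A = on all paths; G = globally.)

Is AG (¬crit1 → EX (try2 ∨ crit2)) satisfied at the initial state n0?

Violated

States satisfying ¬crit1 → EX (try2 ∨ crit2): {n0, n1, n3, n4, n5, n6, n7}.
States satisfying AG (¬crit1 → EX (try2 ∨ crit2)): ∅.
n2 is reachable from n0 and violates ¬crit1 → EX (try2 ∨ crit2), so AG fails at n0.
n0 ∉ Sat(AG (¬crit1 → EX (try2 ∨ crit2))).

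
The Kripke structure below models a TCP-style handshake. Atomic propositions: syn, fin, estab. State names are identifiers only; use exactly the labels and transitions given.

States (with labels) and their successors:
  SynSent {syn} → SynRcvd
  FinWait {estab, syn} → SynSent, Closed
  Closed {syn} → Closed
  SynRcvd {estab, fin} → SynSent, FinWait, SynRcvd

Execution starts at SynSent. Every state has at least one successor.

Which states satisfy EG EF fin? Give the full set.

{SynSent, FinWait, SynRcvd}

States satisfying EF fin: {SynSent, FinWait, SynRcvd}.
States satisfying EG EF fin: {SynSent, FinWait, SynRcvd}.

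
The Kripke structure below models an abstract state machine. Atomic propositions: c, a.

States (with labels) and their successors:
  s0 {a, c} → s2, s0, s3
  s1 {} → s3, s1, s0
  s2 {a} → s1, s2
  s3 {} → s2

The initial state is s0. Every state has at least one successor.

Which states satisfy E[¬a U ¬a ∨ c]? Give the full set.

States satisfying ¬a: {s1, s3}.
States satisfying ¬a ∨ c: {s0, s1, s3}.
States satisfying E[¬a U ¬a ∨ c]: {s0, s1, s3}.

{s0, s1, s3}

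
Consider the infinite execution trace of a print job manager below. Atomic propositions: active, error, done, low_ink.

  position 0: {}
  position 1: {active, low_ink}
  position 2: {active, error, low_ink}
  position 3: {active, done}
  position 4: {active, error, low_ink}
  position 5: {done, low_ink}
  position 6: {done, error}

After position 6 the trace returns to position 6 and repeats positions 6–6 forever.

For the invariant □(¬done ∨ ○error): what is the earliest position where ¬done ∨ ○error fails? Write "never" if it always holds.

¬done ∨ ○error holds at every position 0..6, and those are all the positions the trace ever visits, so the invariant □(¬done ∨ ○error) is never violated.

never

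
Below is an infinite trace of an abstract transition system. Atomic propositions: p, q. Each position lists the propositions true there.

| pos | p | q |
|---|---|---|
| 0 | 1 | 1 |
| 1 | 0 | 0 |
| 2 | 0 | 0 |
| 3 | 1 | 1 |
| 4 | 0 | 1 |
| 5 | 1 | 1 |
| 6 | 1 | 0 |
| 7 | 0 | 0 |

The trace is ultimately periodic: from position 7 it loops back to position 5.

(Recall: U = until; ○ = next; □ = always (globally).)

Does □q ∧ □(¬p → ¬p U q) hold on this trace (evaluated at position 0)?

q must hold at every position from 0 onward. It fails at position 1, so □q is false.
¬p → ¬p U q holds at every position 0..7, and those are all positions ever visited, so □(¬p → ¬p U q) holds.
Positions where ¬p holds: 1, 2, 4, 7.
Check ¬p U q at each: 1→ok, 2→ok, 4→ok, 7→ok.
At position 0: □q is false; □(¬p → ¬p U q) is true; so □q ∧ □(¬p → ¬p U q) is false.

No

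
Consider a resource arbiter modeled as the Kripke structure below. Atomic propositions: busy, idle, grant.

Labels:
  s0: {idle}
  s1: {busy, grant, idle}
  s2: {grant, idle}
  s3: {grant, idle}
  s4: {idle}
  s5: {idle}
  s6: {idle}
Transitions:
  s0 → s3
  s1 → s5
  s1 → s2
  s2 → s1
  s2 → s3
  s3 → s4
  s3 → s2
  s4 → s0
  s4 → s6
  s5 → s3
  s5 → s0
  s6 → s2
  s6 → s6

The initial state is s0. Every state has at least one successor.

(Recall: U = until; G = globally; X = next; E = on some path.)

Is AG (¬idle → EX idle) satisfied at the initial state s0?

Yes

States satisfying ¬idle → EX idle: {s0, s1, s2, s3, s4, s5, s6}.
States satisfying AG (¬idle → EX idle): {s0, s1, s2, s3, s4, s5, s6}.
Every state reachable from s0 satisfies ¬idle → EX idle.
s0 ∈ Sat(AG (¬idle → EX idle)).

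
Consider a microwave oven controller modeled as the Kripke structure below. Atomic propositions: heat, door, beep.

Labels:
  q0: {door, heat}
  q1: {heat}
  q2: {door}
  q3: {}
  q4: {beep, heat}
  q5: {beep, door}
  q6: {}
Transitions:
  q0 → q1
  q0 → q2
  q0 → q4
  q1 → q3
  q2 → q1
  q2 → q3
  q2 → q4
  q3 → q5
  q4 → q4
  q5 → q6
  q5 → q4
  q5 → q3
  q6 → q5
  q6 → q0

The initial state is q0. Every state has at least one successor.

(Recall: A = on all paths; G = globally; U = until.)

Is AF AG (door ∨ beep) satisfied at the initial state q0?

No

States satisfying AG (door ∨ beep): {q4}.
States satisfying AF AG (door ∨ beep): {q4}.
There is a path from q0 along which AG (door ∨ beep) never holds.
q0 ∉ Sat(AF AG (door ∨ beep)).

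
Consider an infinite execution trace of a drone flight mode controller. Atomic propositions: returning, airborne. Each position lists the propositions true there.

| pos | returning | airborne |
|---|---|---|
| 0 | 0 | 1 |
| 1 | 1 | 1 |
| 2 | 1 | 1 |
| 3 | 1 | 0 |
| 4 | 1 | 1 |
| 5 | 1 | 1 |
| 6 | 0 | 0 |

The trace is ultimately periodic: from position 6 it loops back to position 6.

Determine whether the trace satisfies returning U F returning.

Walking from position 0: F returning first holds at position 0, and returning holds at every earlier position along the way, so returning U F returning holds.

Yes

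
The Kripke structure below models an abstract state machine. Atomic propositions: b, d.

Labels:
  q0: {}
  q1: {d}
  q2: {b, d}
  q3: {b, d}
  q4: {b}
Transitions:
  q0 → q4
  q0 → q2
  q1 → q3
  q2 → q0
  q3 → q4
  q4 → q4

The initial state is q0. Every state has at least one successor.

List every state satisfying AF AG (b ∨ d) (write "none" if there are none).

{q1, q3, q4}

States satisfying AG (b ∨ d): {q1, q3, q4}.
States satisfying AF AG (b ∨ d): {q1, q3, q4}.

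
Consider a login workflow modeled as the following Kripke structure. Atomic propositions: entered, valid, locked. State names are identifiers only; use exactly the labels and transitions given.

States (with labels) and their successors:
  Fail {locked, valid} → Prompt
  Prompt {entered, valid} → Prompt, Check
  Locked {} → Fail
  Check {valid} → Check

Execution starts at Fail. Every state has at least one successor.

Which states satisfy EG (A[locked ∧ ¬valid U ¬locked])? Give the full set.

States satisfying A[locked ∧ ¬valid U ¬locked]: {Prompt, Locked, Check}.
States satisfying EG (A[locked ∧ ¬valid U ¬locked]): {Prompt, Check}.

{Prompt, Check}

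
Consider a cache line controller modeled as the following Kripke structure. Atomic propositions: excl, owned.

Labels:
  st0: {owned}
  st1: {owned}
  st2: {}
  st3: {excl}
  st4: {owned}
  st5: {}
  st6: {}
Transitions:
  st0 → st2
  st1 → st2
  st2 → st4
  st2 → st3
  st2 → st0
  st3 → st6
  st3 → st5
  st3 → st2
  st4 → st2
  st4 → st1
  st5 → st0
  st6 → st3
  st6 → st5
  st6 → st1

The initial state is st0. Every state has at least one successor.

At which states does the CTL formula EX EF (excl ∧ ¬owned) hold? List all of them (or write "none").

States satisfying EF (excl ∧ ¬owned): {st0, st1, st2, st3, st4, st5, st6}.
States satisfying EX EF (excl ∧ ¬owned): {st0, st1, st2, st3, st4, st5, st6}.

{st0, st1, st2, st3, st4, st5, st6}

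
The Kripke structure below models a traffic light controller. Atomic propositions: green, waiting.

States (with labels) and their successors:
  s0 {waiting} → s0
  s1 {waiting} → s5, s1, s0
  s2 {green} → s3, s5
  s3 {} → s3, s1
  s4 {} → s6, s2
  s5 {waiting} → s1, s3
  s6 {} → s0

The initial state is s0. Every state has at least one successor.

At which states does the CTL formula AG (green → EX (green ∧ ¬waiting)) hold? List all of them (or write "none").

States satisfying green → EX (green ∧ ¬waiting): {s0, s1, s3, s4, s5, s6}.
States satisfying AG (green → EX (green ∧ ¬waiting)): {s0, s1, s3, s5, s6}.

{s0, s1, s3, s5, s6}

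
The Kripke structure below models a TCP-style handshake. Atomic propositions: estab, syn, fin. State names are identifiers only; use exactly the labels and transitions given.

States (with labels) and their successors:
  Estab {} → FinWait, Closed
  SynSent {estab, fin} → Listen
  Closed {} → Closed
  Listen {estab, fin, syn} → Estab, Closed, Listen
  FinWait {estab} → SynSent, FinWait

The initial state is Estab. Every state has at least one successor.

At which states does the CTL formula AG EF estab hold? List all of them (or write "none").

States satisfying EF estab: {Estab, SynSent, Listen, FinWait}.
States satisfying AG EF estab: ∅.

none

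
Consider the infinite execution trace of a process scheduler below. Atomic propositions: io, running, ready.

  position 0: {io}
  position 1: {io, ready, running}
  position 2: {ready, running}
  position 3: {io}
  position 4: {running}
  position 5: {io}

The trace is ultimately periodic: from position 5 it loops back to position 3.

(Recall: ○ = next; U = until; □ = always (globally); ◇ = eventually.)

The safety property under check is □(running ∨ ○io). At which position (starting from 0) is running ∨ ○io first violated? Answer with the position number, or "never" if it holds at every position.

Check running ∨ ○io at each position in order: 0 ✓, 1 ✓, 2 ✓.
At position 3 the labels are {io} and the next position 4 has {running}, so running ∨ ○io is false there. This is the first violation.

3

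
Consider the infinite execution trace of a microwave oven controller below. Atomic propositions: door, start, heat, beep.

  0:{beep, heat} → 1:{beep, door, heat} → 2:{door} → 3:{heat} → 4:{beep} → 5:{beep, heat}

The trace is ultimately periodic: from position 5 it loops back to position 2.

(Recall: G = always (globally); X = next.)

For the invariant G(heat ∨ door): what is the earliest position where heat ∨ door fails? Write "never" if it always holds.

Check heat ∨ door at each position in order: 0 ✓, 1 ✓, 2 ✓, 3 ✓.
At position 4 the labels are {beep}, so heat ∨ door is false there. This is the first violation.

4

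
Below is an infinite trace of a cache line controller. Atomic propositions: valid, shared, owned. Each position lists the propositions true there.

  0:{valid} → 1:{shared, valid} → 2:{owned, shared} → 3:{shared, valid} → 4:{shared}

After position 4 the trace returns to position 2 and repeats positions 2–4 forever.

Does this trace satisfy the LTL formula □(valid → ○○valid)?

valid → ○○valid must hold at every position from 0 onward. It fails at position 0, so □(valid → ○○valid) is false.
Positions where valid holds: 0, 1, 3.
Check ○○valid at each: 0→fails, 1→ok, 3→fails.

Violated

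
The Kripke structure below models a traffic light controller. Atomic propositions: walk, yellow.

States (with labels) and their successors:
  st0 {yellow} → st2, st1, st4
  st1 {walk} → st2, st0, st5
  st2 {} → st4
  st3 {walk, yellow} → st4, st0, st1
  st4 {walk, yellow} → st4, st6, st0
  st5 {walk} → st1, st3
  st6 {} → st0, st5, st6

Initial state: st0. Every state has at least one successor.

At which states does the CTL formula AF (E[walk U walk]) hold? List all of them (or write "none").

{st0, st1, st2, st3, st4, st5}

States satisfying E[walk U walk]: {st1, st3, st4, st5}.
States satisfying AF (E[walk U walk]): {st0, st1, st2, st3, st4, st5}.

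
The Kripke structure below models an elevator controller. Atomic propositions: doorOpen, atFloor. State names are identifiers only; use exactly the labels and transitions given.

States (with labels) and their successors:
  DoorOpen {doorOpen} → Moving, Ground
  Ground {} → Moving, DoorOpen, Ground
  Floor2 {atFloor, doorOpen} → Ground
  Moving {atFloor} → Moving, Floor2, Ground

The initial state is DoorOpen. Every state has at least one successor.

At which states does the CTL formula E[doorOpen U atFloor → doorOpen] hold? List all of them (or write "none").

{DoorOpen, Ground, Floor2}

States satisfying doorOpen: {DoorOpen, Floor2}.
States satisfying atFloor → doorOpen: {DoorOpen, Ground, Floor2}.
States satisfying E[doorOpen U atFloor → doorOpen]: {DoorOpen, Ground, Floor2}.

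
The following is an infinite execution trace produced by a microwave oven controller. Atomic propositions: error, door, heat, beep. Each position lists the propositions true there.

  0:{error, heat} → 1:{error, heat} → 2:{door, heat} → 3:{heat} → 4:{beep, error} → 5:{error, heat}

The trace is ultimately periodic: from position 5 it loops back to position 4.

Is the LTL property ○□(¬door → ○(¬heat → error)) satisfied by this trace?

Holds

The position after 0 is 1; □(¬door → ○(¬heat → error)) is true there.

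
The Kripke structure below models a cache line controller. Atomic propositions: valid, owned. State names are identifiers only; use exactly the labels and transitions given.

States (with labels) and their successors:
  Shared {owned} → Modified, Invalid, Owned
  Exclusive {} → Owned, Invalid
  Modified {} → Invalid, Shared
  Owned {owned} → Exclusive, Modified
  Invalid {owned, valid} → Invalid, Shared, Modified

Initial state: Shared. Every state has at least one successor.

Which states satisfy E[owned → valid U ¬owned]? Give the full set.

{Exclusive, Modified, Invalid}

States satisfying owned → valid: {Exclusive, Modified, Invalid}.
States satisfying ¬owned: {Exclusive, Modified}.
States satisfying E[owned → valid U ¬owned]: {Exclusive, Modified, Invalid}.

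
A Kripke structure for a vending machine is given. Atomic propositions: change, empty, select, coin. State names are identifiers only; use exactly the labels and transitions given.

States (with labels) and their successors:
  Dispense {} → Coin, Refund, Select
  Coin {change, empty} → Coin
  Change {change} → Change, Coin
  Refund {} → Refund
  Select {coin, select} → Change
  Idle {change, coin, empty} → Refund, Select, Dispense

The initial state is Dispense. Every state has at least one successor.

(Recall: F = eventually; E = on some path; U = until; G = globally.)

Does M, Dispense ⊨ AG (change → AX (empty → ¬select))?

Satisfied

States satisfying change → AX (empty → ¬select): {Dispense, Coin, Change, Refund, Select, Idle}.
States satisfying AG (change → AX (empty → ¬select)): {Dispense, Coin, Change, Refund, Select, Idle}.
Every state reachable from Dispense satisfies change → AX (empty → ¬select).
Dispense ∈ Sat(AG (change → AX (empty → ¬select))).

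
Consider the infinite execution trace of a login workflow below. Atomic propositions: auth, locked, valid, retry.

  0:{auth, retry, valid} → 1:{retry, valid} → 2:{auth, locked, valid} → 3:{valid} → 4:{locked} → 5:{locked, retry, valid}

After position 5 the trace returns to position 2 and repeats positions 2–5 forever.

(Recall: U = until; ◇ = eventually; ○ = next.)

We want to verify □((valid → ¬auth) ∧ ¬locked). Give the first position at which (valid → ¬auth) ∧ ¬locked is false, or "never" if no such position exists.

0

At position 0 the labels are {auth, retry, valid}, so (valid → ¬auth) ∧ ¬locked is false there. This is the first violation.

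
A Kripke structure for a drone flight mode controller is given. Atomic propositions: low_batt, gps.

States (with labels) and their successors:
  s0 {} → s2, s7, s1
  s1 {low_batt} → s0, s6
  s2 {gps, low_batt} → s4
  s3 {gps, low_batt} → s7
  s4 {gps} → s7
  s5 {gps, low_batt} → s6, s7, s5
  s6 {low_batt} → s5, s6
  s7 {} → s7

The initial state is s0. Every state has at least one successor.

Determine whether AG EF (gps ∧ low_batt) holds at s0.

Violated

States satisfying EF (gps ∧ low_batt): {s0, s1, s2, s3, s5, s6}.
States satisfying AG EF (gps ∧ low_batt): ∅.
s4 is reachable from s0 and violates EF (gps ∧ low_batt), so AG fails at s0.
s0 ∉ Sat(AG EF (gps ∧ low_batt)).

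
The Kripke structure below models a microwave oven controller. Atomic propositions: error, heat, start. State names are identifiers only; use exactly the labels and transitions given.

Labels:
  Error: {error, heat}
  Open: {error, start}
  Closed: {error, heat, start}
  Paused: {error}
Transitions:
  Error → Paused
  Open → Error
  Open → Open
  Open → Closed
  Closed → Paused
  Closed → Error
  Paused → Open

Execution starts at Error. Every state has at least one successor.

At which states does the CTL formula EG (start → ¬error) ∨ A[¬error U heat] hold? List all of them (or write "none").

States satisfying start → ¬error: {Error, Paused}.
States satisfying EG (start → ¬error): ∅.
States satisfying ¬error: ∅.
States satisfying heat: {Error, Closed}.
States satisfying A[¬error U heat]: {Error, Closed}.
States satisfying EG (start → ¬error) ∨ A[¬error U heat]: {Error, Closed}.

{Error, Closed}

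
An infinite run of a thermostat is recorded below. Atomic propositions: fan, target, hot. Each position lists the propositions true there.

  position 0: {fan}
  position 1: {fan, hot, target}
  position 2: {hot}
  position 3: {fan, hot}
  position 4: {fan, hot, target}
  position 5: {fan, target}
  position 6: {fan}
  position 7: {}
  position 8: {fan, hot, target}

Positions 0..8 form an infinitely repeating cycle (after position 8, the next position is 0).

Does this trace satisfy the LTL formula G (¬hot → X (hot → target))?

¬hot → X (hot → target) holds at every position 0..8, and those are all positions ever visited, so G (¬hot → X (hot → target)) holds.
Positions where ¬hot holds: 0, 5, 6, 7.
Check X (hot → target) at each: 0→ok, 5→ok, 6→ok, 7→ok.

Satisfied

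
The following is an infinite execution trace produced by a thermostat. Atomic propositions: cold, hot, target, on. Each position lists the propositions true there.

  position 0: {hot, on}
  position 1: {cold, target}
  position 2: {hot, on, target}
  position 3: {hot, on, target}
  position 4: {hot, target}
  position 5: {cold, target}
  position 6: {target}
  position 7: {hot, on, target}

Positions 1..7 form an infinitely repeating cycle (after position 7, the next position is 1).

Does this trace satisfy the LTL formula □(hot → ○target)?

hot → ○target holds at every position 0..7, and those are all positions ever visited, so □(hot → ○target) holds.
Positions where hot holds: 0, 2, 3, 4, 7.
Check ○target at each: 0→ok, 2→ok, 3→ok, 4→ok, 7→ok.

Yes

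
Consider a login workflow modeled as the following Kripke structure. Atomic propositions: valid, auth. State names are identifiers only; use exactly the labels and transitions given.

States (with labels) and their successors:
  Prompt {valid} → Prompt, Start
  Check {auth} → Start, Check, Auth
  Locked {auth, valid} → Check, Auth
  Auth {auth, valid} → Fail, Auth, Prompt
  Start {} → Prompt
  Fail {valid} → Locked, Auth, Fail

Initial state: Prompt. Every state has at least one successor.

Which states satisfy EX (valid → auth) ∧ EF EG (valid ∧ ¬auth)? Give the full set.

{Prompt, Check, Locked, Auth, Fail}

States satisfying valid → auth: {Check, Locked, Auth, Start}.
States satisfying EX (valid → auth): {Prompt, Check, Locked, Auth, Fail}.
States satisfying EG (valid ∧ ¬auth): {Prompt, Fail}.
States satisfying EF EG (valid ∧ ¬auth): {Prompt, Check, Locked, Auth, Start, Fail}.
States satisfying EX (valid → auth) ∧ EF EG (valid ∧ ¬auth): {Prompt, Check, Locked, Auth, Fail}.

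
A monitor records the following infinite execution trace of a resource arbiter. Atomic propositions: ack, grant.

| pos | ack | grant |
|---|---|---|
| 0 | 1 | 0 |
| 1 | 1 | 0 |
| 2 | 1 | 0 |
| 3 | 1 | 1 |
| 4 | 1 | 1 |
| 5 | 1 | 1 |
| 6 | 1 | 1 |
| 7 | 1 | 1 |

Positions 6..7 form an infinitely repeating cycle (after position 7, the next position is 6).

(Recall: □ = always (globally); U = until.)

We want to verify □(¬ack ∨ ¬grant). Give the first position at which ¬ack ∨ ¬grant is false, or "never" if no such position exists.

Check ¬ack ∨ ¬grant at each position in order: 0 ✓, 1 ✓, 2 ✓.
At position 3 the labels are {ack, grant}, so ¬ack ∨ ¬grant is false there. This is the first violation.

3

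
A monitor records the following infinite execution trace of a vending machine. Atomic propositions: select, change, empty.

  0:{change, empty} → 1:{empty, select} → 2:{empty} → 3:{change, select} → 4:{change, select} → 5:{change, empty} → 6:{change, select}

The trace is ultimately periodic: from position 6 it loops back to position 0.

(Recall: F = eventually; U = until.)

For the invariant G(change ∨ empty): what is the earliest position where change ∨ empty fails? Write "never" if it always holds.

change ∨ empty holds at every position 0..6, and those are all the positions the trace ever visits, so the invariant G(change ∨ empty) is never violated.

never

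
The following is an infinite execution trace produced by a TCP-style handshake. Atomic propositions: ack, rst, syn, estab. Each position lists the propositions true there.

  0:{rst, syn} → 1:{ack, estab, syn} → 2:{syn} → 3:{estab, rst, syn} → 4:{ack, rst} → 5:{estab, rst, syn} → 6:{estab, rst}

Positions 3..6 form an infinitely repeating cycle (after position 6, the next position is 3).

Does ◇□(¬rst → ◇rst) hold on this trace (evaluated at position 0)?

□(¬rst → ◇rst) holds at position 0, which is reachable from 0, so ◇□(¬rst → ◇rst) holds.

Satisfied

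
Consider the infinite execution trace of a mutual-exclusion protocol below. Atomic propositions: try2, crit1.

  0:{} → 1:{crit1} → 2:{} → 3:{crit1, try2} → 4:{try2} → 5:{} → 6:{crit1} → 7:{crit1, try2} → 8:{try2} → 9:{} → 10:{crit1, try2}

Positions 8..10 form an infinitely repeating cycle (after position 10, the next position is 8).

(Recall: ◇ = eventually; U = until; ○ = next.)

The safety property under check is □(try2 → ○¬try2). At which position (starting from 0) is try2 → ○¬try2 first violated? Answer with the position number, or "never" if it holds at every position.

3

Check try2 → ○¬try2 at each position in order: 0 ✓, 1 ✓, 2 ✓.
At position 3 the labels are {crit1, try2} and the next position 4 has {try2}, so try2 → ○¬try2 is false there. This is the first violation.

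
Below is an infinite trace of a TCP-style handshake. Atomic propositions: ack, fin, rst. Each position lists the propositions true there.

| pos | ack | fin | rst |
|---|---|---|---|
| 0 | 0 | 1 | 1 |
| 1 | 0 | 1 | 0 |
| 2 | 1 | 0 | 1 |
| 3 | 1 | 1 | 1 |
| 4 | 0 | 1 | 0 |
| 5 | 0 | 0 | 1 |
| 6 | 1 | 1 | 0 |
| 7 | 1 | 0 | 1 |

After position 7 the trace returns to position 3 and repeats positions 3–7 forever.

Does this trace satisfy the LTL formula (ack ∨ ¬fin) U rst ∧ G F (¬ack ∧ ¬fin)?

Walking from position 0: rst first holds at position 0, and ack ∨ ¬fin holds at every earlier position along the way, so (ack ∨ ¬fin) U rst holds.
F (¬ack ∧ ¬fin) holds at every position 0..7, and those are all positions ever visited, so G F (¬ack ∧ ¬fin) holds.
At position 0: (ack ∨ ¬fin) U rst is true; G F (¬ack ∧ ¬fin) is true; so (ack ∨ ¬fin) U rst ∧ G F (¬ack ∧ ¬fin) is true.

Holds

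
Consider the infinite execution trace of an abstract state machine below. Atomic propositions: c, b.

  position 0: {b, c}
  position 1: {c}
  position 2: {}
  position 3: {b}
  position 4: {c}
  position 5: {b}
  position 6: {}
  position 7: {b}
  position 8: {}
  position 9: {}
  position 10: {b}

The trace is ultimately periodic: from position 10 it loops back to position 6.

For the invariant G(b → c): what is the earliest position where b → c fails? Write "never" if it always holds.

3

Check b → c at each position in order: 0 ✓, 1 ✓, 2 ✓.
At position 3 the labels are {b}, so b → c is false there. This is the first violation.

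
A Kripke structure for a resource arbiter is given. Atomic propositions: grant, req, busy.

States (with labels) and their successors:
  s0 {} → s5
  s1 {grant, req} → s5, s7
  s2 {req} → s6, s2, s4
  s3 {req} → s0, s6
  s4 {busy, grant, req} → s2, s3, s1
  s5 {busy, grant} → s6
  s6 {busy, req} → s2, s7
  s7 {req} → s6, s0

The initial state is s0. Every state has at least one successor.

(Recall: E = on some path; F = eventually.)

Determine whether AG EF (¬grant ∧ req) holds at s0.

Yes

States satisfying EF (¬grant ∧ req): {s0, s1, s2, s3, s4, s5, s6, s7}.
States satisfying AG EF (¬grant ∧ req): {s0, s1, s2, s3, s4, s5, s6, s7}.
Every state reachable from s0 satisfies EF (¬grant ∧ req).
s0 ∈ Sat(AG EF (¬grant ∧ req)).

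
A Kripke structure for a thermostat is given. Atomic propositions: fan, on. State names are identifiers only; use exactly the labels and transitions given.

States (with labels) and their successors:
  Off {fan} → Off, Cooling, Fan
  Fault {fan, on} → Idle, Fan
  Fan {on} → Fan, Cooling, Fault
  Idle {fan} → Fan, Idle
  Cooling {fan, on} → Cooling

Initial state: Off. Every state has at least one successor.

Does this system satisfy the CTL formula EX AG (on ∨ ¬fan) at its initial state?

Yes

States satisfying AG (on ∨ ¬fan): {Cooling}.
States satisfying EX AG (on ∨ ¬fan): {Off, Fan, Cooling}.
Off ∈ Sat(EX AG (on ∨ ¬fan)).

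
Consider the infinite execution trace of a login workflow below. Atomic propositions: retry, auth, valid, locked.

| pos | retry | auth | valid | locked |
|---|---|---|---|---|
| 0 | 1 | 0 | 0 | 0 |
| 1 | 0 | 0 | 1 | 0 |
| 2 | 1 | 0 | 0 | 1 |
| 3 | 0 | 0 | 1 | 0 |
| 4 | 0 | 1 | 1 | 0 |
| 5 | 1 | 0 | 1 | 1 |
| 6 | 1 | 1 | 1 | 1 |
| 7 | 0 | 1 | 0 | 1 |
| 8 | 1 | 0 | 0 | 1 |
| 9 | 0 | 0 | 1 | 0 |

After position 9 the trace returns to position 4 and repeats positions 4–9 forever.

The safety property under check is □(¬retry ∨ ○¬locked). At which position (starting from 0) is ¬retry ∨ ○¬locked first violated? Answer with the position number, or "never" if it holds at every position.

5

Check ¬retry ∨ ○¬locked at each position in order: 0 ✓, 1 ✓, 2 ✓, 3 ✓, 4 ✓.
At position 5 the labels are {locked, retry, valid} and the next position 6 has {auth, locked, retry, valid}, so ¬retry ∨ ○¬locked is false there. This is the first violation.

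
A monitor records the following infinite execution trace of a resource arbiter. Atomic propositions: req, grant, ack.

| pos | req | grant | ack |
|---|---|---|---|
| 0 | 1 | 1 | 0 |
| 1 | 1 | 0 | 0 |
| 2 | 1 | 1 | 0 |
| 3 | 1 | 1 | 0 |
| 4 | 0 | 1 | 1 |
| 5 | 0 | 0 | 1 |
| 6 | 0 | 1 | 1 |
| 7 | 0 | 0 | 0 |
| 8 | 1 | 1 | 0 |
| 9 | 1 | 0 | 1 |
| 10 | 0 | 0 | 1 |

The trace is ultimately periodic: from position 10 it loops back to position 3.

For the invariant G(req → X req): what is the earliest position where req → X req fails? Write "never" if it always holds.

3

Check req → X req at each position in order: 0 ✓, 1 ✓, 2 ✓.
At position 3 the labels are {grant, req} and the next position 4 has {ack, grant}, so req → X req is false there. This is the first violation.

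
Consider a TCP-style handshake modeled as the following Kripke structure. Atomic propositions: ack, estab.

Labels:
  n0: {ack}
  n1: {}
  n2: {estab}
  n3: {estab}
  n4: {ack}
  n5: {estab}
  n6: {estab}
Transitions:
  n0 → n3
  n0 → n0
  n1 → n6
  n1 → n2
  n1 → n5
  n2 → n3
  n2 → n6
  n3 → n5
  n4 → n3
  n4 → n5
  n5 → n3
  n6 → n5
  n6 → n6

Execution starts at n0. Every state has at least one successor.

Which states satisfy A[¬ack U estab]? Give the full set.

States satisfying ¬ack: {n1, n2, n3, n5, n6}.
States satisfying estab: {n2, n3, n5, n6}.
States satisfying A[¬ack U estab]: {n1, n2, n3, n5, n6}.

{n1, n2, n3, n5, n6}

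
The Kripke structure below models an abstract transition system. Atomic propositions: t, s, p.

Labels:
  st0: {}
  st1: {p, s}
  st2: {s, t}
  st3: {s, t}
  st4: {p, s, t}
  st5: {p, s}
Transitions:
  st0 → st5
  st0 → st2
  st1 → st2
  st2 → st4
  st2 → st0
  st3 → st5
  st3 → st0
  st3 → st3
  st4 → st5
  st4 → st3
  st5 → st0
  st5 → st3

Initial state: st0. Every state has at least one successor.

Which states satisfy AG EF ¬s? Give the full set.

{st0, st1, st2, st3, st4, st5}

States satisfying EF ¬s: {st0, st1, st2, st3, st4, st5}.
States satisfying AG EF ¬s: {st0, st1, st2, st3, st4, st5}.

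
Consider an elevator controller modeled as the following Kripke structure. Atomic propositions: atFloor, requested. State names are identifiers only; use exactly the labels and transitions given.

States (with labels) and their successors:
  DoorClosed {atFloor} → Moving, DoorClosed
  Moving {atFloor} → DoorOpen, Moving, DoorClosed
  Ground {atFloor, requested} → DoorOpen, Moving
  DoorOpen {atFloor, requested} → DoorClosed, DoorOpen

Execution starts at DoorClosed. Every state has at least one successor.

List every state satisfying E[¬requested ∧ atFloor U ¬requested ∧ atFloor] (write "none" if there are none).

{DoorClosed, Moving}

States satisfying ¬requested ∧ atFloor: {DoorClosed, Moving}.
States satisfying E[¬requested ∧ atFloor U ¬requested ∧ atFloor]: {DoorClosed, Moving}.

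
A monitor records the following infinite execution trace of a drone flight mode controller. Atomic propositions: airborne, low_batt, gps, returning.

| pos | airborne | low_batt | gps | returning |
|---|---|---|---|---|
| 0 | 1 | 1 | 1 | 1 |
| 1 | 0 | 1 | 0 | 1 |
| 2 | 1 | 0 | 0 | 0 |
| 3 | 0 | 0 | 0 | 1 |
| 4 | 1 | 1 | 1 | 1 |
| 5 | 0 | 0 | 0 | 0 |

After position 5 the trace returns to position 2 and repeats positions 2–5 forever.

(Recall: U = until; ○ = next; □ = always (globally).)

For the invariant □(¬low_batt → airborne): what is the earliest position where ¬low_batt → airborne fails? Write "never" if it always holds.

Check ¬low_batt → airborne at each position in order: 0 ✓, 1 ✓, 2 ✓.
At position 3 the labels are {returning}, so ¬low_batt → airborne is false there. This is the first violation.

3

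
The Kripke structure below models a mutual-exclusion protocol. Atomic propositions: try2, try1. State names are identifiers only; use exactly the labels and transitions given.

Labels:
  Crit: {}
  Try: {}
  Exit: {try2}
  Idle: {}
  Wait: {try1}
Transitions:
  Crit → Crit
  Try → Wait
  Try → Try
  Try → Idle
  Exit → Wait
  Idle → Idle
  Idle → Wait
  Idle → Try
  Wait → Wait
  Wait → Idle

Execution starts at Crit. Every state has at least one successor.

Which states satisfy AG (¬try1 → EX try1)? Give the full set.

States satisfying ¬try1 → EX try1: {Try, Exit, Idle, Wait}.
States satisfying AG (¬try1 → EX try1): {Try, Exit, Idle, Wait}.

{Try, Exit, Idle, Wait}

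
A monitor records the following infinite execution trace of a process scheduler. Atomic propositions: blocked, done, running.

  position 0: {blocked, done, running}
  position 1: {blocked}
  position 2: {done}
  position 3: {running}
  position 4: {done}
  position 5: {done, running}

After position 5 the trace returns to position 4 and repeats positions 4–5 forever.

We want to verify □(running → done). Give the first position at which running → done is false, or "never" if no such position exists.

Check running → done at each position in order: 0 ✓, 1 ✓, 2 ✓.
At position 3 the labels are {running}, so running → done is false there. This is the first violation.

3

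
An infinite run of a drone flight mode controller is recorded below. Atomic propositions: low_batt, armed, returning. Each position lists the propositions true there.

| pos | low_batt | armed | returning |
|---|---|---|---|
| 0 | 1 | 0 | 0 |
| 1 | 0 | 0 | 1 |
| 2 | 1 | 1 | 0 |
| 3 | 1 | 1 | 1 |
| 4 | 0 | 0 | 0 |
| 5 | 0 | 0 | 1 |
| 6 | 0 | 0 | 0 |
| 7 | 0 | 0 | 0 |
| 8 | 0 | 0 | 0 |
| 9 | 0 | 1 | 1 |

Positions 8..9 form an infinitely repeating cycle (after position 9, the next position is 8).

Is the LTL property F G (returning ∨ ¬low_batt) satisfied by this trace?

G (returning ∨ ¬low_batt) holds at position 3, which is reachable from 0, so F G (returning ∨ ¬low_batt) holds.

Satisfied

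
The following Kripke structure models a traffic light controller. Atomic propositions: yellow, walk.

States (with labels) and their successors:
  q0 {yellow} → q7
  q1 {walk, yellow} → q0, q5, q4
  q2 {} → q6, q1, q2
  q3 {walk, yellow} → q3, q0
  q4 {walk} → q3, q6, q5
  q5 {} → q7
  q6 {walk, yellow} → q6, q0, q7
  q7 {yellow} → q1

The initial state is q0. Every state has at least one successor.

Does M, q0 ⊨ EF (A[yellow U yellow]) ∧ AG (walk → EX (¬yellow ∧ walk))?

No

States satisfying A[yellow U yellow]: {q0, q1, q3, q6, q7}.
States satisfying EF (A[yellow U yellow]): {q0, q1, q2, q3, q4, q5, q6, q7}.
States satisfying walk → EX (¬yellow ∧ walk): {q0, q1, q2, q5, q7}.
States satisfying AG (walk → EX (¬yellow ∧ walk)): ∅.
States satisfying EF (A[yellow U yellow]) ∧ AG (walk → EX (¬yellow ∧ walk)): ∅.
q0 ∉ Sat(EF (A[yellow U yellow]) ∧ AG (walk → EX (¬yellow ∧ walk))).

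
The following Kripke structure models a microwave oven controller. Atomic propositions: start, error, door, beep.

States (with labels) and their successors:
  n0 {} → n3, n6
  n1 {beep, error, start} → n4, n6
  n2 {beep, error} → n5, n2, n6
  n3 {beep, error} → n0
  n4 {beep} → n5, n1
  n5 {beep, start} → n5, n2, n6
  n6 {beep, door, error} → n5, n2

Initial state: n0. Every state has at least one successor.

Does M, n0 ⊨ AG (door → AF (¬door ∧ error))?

States satisfying door → AF (¬door ∧ error): {n0, n1, n2, n3, n4, n5}.
States satisfying AG (door → AF (¬door ∧ error)): ∅.
n6 is reachable from n0 and violates door → AF (¬door ∧ error), so AG fails at n0.
n0 ∉ Sat(AG (door → AF (¬door ∧ error))).

No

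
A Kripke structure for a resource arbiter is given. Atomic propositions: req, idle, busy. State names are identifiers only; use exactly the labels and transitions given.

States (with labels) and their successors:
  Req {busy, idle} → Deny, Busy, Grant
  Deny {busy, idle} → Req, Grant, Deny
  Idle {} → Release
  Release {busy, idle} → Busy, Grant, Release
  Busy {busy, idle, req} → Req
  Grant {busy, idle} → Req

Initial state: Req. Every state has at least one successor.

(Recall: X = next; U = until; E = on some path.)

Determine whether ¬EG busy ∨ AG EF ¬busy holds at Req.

States satisfying busy: {Req, Deny, Release, Busy, Grant}.
States satisfying EG busy: {Req, Deny, Release, Busy, Grant}.
States satisfying ¬EG busy: {Idle}.
States satisfying EF ¬busy: {Idle}.
States satisfying AG EF ¬busy: ∅.
States satisfying ¬EG busy ∨ AG EF ¬busy: {Idle}.
Req ∉ Sat(¬EG busy ∨ AG EF ¬busy).

No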